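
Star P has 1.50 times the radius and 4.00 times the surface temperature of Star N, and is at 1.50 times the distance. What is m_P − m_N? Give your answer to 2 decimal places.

L_P/L_N = (1.50)²(4.00)⁴ = 576.0.
F_P/F_N = (L_P/L_N)/(d_P/d_N)² = 576.0/2.250 = 256.0.
m_P − m_N = −2.5 log₁₀(256.0) = -6.02.

-6.02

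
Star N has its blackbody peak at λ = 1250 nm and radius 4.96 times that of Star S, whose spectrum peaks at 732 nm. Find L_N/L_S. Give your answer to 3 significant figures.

2.89

Wien's law gives T ∝ 1/λ_max, so T_N/T_S = λ_S/λ_N = 732/1250 = 0.5856.
Then L ∝ R²T⁴ gives L_N/L_S = (4.96)² × (0.5856)⁴ = 24.60 × 0.1176 = 2.893.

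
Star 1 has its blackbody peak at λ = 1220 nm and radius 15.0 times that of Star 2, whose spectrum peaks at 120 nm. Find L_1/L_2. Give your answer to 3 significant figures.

0.0211

Wien's law gives T ∝ 1/λ_max, so T_1/T_2 = λ_2/λ_1 = 120/1220 = 0.09836.
Then L ∝ R²T⁴ gives L_1/L_2 = (15.0)² × (0.09836)⁴ = 225.0 × 9.360×10^-5 = 0.02106.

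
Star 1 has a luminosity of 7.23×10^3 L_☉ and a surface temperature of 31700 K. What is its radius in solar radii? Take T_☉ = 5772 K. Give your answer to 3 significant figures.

R/R_☉ = √(L/L_☉) / (T/T_☉)² = √(7.23×10^3) / (5.492)²
       = 85.03 / 30.16 = 2.819.

2.82 solar radii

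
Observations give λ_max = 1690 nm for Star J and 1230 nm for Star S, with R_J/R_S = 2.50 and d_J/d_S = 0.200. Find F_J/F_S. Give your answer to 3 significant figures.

43.8

Wien's law: T_J/T_S = λ_S/λ_J = 1230/1690 = 0.7278.
L_J/L_S = (R_J/R_S)²(T_J/T_S)⁴ = (2.50)²(0.7278)⁴ = 1.754.
F_J/F_S = (L_J/L_S)/(d_J/d_S)² = 1.754/(0.200)² = 43.84.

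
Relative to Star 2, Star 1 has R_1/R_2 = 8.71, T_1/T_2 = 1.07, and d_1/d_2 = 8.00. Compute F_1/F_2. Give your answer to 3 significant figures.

L_1/L_2 = (R_1/R_2)²(T_1/T_2)⁴ = (8.71)² × (1.07)⁴ = 99.44.
F_1/F_2 = (L_1/L_2)/(d_1/d_2)² = 99.44 / (8.00)² = 1.554.

1.55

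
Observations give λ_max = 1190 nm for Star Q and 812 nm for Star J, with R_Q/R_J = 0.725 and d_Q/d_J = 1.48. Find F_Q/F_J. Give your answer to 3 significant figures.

0.0520

Wien's law: T_Q/T_J = λ_J/λ_Q = 812/1190 = 0.6824.
L_Q/L_J = (R_Q/R_J)²(T_Q/T_J)⁴ = (0.725)²(0.6824)⁴ = 0.1139.
F_Q/F_J = (L_Q/L_J)/(d_Q/d_J)² = 0.1139/(1.48)² = 0.05202.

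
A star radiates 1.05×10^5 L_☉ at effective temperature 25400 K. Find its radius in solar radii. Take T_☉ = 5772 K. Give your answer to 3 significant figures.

R/R_☉ = √(L/L_☉) / (T/T_☉)² = √(1.05×10^5) / (4.401)²
       = 324.0 / 19.36 = 16.73.

16.7 solar radii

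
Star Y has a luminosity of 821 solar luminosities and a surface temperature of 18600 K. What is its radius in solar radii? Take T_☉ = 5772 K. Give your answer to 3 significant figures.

R/R_☉ = √(L/L_☉) / (T/T_☉)² = √(821) / (3.222)²
       = 28.65 / 10.38 = 2.759.

2.76 solar radii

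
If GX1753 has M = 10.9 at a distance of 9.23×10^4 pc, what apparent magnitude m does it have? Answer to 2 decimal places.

30.73

m = M + 5 log₁₀(d/10 pc) = 10.9 + 5 log₁₀(9.23×10^4/10)
  = 10.9 + 5 × 3.965 = 10.9 + 19.83 = 30.73.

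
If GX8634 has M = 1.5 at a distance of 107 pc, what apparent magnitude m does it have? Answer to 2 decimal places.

6.65

m = M + 5 log₁₀(d/10 pc) = 1.5 + 5 log₁₀(107/10)
  = 1.5 + 5 × 1.029 = 1.5 + 5.15 = 6.65.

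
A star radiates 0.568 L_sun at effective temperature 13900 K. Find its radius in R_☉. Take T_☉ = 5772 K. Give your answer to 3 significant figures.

0.130 R_☉

R/R_☉ = √(L/L_☉) / (T/T_☉)² = √(0.568) / (2.408)²
       = 0.7537 / 5.799 = 0.1300.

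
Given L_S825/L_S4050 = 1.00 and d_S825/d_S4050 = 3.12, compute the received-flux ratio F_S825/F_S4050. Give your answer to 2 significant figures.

0.10

F = L/(4πd²), so F_S825/F_S4050 = (L_S825/L_S4050) / (d_S825/d_S4050)²
= 1.00 / (3.12)² = 1.00 / 9.734 = 0.1027.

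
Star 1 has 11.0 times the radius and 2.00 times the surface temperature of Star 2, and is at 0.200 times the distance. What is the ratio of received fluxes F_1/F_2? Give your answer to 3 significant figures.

4.84×10^4

L_1/L_2 = (R_1/R_2)²(T_1/T_2)⁴ = (11.0)² × (2.00)⁴ = 1936.
F_1/F_2 = (L_1/L_2)/(d_1/d_2)² = 1936 / (0.200)² = 4.840×10^4.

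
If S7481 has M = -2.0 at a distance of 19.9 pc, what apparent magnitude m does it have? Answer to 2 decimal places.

m = M + 5 log₁₀(d/10 pc) = -2.0 + 5 log₁₀(19.9/10)
  = -2.0 + 5 × 0.299 = -2.0 + 1.49 = -0.51.

-0.51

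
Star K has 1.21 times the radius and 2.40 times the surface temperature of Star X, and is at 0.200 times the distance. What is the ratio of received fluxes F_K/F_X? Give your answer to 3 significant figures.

1.21×10^3

L_K/L_X = (R_K/R_X)²(T_K/T_X)⁴ = (1.21)² × (2.40)⁴ = 48.58.
F_K/F_X = (L_K/L_X)/(d_K/d_X)² = 48.58 / (0.200)² = 1214.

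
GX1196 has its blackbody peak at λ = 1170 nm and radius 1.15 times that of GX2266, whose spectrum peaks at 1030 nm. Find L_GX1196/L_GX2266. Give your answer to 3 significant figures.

0.794

Wien's law gives T ∝ 1/λ_max, so T_GX1196/T_GX2266 = λ_GX2266/λ_GX1196 = 1030/1170 = 0.8803.
Then L ∝ R²T⁴ gives L_GX1196/L_GX2266 = (1.15)² × (0.8803)⁴ = 1.322 × 0.6006 = 0.7943.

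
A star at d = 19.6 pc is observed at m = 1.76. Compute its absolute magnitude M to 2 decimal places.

M = m − 5 log₁₀(d/10 pc) = 1.76 − 5 log₁₀(19.6/10)
  = 1.76 − 5 × 0.292 = 1.76 − 1.46 = 0.30.

0.30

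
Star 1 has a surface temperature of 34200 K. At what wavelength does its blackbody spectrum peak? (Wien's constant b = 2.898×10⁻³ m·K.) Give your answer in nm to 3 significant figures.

84.7 nm

λ_max = b/T = 2.898×10⁻³ / 34200 = 8.47×10^-8 m = 84.74 nm.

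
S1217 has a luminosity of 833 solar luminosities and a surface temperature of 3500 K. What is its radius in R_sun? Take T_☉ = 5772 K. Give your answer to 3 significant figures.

78.5 R_sun

R/R_☉ = √(L/L_☉) / (T/T_☉)² = √(833) / (0.6064)²
       = 28.86 / 0.3677 = 78.49.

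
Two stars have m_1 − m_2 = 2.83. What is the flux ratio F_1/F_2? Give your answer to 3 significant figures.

0.0738

F_1/F_2 = 10^(−(m_1 − m_2)/2.5) = 10^(-2.83/2.5) = 10^-1.132 = 0.07379.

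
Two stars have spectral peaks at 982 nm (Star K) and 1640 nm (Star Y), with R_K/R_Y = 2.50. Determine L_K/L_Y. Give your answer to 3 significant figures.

Wien's law gives T ∝ 1/λ_max, so T_K/T_Y = λ_Y/λ_K = 1640/982 = 1.670.
Then L ∝ R²T⁴ gives L_K/L_Y = (2.50)² × (1.670)⁴ = 6.250 × 7.779 = 48.62.

48.6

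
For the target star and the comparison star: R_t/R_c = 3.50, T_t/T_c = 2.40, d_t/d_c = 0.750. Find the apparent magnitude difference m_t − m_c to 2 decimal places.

-7.15

L_t/L_c = (3.50)²(2.40)⁴ = 406.4.
F_t/F_c = (L_t/L_c)/(d_t/d_c)² = 406.4/0.5625 = 722.5.
m_t − m_c = −2.5 log₁₀(722.5) = -7.15.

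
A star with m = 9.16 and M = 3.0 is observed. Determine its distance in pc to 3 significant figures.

171 pc

m − M = 5 log₁₀(d/10 pc)
9.16 − (3.0) = 6.16 = 5 log₁₀(d/10)
d = 10 × 10^(6.16/5) = 10 × 10^1.232 = 170.6 pc.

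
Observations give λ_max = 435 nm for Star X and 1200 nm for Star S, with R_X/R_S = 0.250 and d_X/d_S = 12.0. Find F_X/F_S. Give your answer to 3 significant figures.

Wien's law: T_X/T_S = λ_S/λ_X = 1200/435 = 2.759.
L_X/L_S = (R_X/R_S)²(T_X/T_S)⁴ = (0.250)²(2.759)⁴ = 3.619.
F_X/F_S = (L_X/L_S)/(d_X/d_S)² = 3.619/(12.0)² = 0.02514.

0.0251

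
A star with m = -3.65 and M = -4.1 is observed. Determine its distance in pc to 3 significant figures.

m − M = 5 log₁₀(d/10 pc)
-3.65 − (-4.1) = 0.45 = 5 log₁₀(d/10)
d = 10 × 10^(0.45/5) = 10 × 10^0.090 = 12.30 pc.

12.3 pc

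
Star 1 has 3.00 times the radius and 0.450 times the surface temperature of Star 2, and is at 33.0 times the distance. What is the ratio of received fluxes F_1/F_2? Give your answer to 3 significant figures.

3.39×10^-4

L_1/L_2 = (R_1/R_2)²(T_1/T_2)⁴ = (3.00)² × (0.450)⁴ = 0.3691.
F_1/F_2 = (L_1/L_2)/(d_1/d_2)² = 0.3691 / (33.0)² = 3.389×10^-4.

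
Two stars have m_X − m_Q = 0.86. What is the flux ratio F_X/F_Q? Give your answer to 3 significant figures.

F_X/F_Q = 10^(−(m_X − m_Q)/2.5) = 10^(-0.86/2.5) = 10^-0.344 = 0.4529.

0.453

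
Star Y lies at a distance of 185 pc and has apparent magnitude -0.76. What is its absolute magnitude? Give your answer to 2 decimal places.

M = m − 5 log₁₀(d/10 pc) = -0.76 − 5 log₁₀(185/10)
  = -0.76 − 5 × 1.267 = -0.76 − 6.34 = -7.10.

-7.10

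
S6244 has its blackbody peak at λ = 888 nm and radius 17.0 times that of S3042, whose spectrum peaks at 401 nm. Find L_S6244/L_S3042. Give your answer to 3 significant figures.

12.0

Wien's law gives T ∝ 1/λ_max, so T_S6244/T_S3042 = λ_S3042/λ_S6244 = 401/888 = 0.4516.
Then L ∝ R²T⁴ gives L_S6244/L_S3042 = (17.0)² × (0.4516)⁴ = 289.0 × 0.04158 = 12.02.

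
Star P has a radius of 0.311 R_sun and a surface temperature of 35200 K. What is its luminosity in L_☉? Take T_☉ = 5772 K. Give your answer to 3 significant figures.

L/L_☉ = (R/R_☉)² (T/T_☉)⁴ = (0.311)² × (35200/5772)⁴
       = 0.09672 × (6.098)⁴ = 0.09672 × 1383 = 133.8.

134 L_☉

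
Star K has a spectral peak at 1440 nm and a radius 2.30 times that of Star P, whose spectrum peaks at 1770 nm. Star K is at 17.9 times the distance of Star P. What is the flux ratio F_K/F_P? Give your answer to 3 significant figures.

Wien's law: T_K/T_P = λ_P/λ_K = 1770/1440 = 1.229.
L_K/L_P = (R_K/R_P)²(T_K/T_P)⁴ = (2.30)²(1.229)⁴ = 12.08.
F_K/F_P = (L_K/L_P)/(d_K/d_P)² = 12.08/(17.9)² = 0.03769.

0.0377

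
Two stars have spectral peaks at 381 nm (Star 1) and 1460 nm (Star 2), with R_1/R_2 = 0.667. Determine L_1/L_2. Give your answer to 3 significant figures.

95.9

Wien's law gives T ∝ 1/λ_max, so T_1/T_2 = λ_2/λ_1 = 1460/381 = 3.832.
Then L ∝ R²T⁴ gives L_1/L_2 = (0.667)² × (3.832)⁴ = 0.4449 × 215.6 = 95.93.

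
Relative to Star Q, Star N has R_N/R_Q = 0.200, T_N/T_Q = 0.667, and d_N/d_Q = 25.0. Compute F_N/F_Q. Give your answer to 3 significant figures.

L_N/L_Q = (R_N/R_Q)²(T_N/T_Q)⁴ = (0.200)² × (0.667)⁴ = 0.007917.
F_N/F_Q = (L_N/L_Q)/(d_N/d_Q)² = 0.007917 / (25.0)² = 1.267×10^-5.

1.27×10^-5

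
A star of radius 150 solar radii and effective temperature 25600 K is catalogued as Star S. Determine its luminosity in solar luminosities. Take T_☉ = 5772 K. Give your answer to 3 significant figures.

8.71×10^6 solar luminosities

L/L_☉ = (R/R_☉)² (T/T_☉)⁴ = (150)² × (25600/5772)⁴
       = 2.250×10^4 × (4.435)⁴ = 2.250×10^4 × 386.9 = 8.706×10^6.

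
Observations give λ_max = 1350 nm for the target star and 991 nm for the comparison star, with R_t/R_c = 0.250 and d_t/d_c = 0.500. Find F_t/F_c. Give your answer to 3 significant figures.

0.0726

Wien's law: T_t/T_c = λ_c/λ_t = 991/1350 = 0.7341.
L_t/L_c = (R_t/R_c)²(T_t/T_c)⁴ = (0.250)²(0.7341)⁴ = 0.01815.
F_t/F_c = (L_t/L_c)/(d_t/d_c)² = 0.01815/(0.500)² = 0.07259.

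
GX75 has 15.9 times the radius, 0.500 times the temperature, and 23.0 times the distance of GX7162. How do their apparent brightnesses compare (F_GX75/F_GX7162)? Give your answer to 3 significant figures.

0.0299

L_GX75/L_GX7162 = (R_GX75/R_GX7162)²(T_GX75/T_GX7162)⁴ = (15.9)² × (0.500)⁴ = 15.80.
F_GX75/F_GX7162 = (L_GX75/L_GX7162)/(d_GX75/d_GX7162)² = 15.80 / (23.0)² = 0.02987.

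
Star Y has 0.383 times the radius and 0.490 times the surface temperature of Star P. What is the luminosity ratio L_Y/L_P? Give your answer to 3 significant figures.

From the Stefan–Boltzmann law, L ∝ R²T⁴, so
L_Y/L_P = (R_Y/R_P)² (T_Y/T_P)⁴ = (0.383)² × (0.490)⁴ = 0.1467 × 0.05765 = 0.008456.

0.00846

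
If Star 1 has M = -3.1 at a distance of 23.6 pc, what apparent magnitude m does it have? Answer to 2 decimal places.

m = M + 5 log₁₀(d/10 pc) = -3.1 + 5 log₁₀(23.6/10)
  = -3.1 + 5 × 0.373 = -3.1 + 1.86 = -1.24.

-1.24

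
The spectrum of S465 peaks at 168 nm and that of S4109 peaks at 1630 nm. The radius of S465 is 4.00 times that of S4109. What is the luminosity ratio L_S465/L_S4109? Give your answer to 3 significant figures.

Wien's law gives T ∝ 1/λ_max, so T_S465/T_S4109 = λ_S4109/λ_S465 = 1630/168 = 9.702.
Then L ∝ R²T⁴ gives L_S465/L_S4109 = (4.00)² × (9.702)⁴ = 16.00 × 8862 = 1.418×10^5.

1.42×10^5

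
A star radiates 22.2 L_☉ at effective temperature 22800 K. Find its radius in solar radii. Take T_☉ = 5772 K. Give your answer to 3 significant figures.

R/R_☉ = √(L/L_☉) / (T/T_☉)² = √(22.2) / (3.950)²
       = 4.712 / 15.60 = 0.3020.

0.302 solar radii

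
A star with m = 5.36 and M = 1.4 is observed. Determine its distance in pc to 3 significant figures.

m − M = 5 log₁₀(d/10 pc)
5.36 − (1.4) = 3.96 = 5 log₁₀(d/10)
d = 10 × 10^(3.96/5) = 10 × 10^0.792 = 61.94 pc.

61.9 pc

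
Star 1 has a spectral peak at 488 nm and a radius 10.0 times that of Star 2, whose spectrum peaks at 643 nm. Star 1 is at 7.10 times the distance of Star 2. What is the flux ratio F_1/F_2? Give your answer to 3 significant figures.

Wien's law: T_1/T_2 = λ_2/λ_1 = 643/488 = 1.318.
L_1/L_2 = (R_1/R_2)²(T_1/T_2)⁴ = (10.0)²(1.318)⁴ = 301.4.
F_1/F_2 = (L_1/L_2)/(d_1/d_2)² = 301.4/(7.10)² = 5.979.

5.98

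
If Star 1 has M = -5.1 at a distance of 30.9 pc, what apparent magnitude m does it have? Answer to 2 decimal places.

m = M + 5 log₁₀(d/10 pc) = -5.1 + 5 log₁₀(30.9/10)
  = -5.1 + 5 × 0.490 = -5.1 + 2.45 = -2.65.

-2.65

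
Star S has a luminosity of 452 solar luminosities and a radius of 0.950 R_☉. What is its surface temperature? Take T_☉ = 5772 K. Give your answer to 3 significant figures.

2.73×10^4 K

T/T_☉ = (L/L_☉)^(1/4) / (R/R_☉)^(1/2)
T = 5772 × (452)^(1/4) / √(0.950) = 5772 × 4.611 / 0.9747 = 2.731×10^4 K.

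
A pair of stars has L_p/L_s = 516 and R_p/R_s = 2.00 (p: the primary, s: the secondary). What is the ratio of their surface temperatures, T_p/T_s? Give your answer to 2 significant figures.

L ∝ R²T⁴ gives T ∝ (L/R²)^(1/4), so
T_p/T_s = (516 / 2.00²)^(1/4) = (129.0)^(1/4) = 3.370.

3.4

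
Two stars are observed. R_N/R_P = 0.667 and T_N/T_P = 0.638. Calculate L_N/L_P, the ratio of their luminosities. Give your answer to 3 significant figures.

0.0737

From the Stefan–Boltzmann law, L ∝ R²T⁴, so
L_N/L_P = (R_N/R_P)² (T_N/T_P)⁴ = (0.667)² × (0.638)⁴ = 0.4449 × 0.1657 = 0.07371.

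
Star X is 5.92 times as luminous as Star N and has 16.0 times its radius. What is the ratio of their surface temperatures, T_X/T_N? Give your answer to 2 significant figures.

0.39

L ∝ R²T⁴ gives T ∝ (L/R²)^(1/4), so
T_X/T_N = (5.92 / 16.0²)^(1/4) = (0.02312)^(1/4) = 0.3900.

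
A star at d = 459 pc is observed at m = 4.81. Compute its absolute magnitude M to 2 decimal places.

-3.50

M = m − 5 log₁₀(d/10 pc) = 4.81 − 5 log₁₀(459/10)
  = 4.81 − 5 × 1.662 = 4.81 − 8.31 = -3.50.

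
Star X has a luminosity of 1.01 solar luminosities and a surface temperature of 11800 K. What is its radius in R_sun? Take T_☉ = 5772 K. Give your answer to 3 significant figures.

0.240 R_sun

R/R_☉ = √(L/L_☉) / (T/T_☉)² = √(1.01) / (2.044)²
       = 1.005 / 4.179 = 0.2405.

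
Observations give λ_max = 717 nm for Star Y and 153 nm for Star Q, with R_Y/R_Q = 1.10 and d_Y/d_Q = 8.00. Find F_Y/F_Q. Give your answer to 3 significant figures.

3.92×10^-5

Wien's law: T_Y/T_Q = λ_Q/λ_Y = 153/717 = 0.2134.
L_Y/L_Q = (R_Y/R_Q)²(T_Y/T_Q)⁴ = (1.10)²(0.2134)⁴ = 0.002509.
F_Y/F_Q = (L_Y/L_Q)/(d_Y/d_Q)² = 0.002509/(8.00)² = 3.920×10^-5.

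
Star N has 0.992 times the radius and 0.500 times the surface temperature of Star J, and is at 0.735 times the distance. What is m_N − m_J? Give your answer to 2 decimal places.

L_N/L_J = (0.992)²(0.500)⁴ = 0.06150.
F_N/F_J = (L_N/L_J)/(d_N/d_J)² = 0.06150/0.5402 = 0.1138.
m_N − m_J = −2.5 log₁₀(0.1138) = 2.36.

2.36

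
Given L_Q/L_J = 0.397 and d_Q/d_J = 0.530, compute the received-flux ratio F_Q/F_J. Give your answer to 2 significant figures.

1.4

F = L/(4πd²), so F_Q/F_J = (L_Q/L_J) / (d_Q/d_J)²
= 0.397 / (0.530)² = 0.397 / 0.2809 = 1.413.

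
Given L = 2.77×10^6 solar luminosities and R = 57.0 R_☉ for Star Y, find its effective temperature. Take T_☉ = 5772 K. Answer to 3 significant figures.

3.12×10^4 K

T/T_☉ = (L/L_☉)^(1/4) / (R/R_☉)^(1/2)
T = 5772 × (2.77×10^6)^(1/4) / √(57.0) = 5772 × 40.80 / 7.550 = 3.119×10^4 K.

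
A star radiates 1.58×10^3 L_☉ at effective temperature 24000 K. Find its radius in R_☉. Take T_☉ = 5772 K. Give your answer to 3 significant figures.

R/R_☉ = √(L/L_☉) / (T/T_☉)² = √(1.58×10^3) / (4.158)²
       = 39.75 / 17.29 = 2.299.

2.30 R_☉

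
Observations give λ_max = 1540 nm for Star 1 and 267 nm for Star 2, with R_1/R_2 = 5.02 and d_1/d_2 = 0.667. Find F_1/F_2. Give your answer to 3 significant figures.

Wien's law: T_1/T_2 = λ_2/λ_1 = 267/1540 = 0.1734.
L_1/L_2 = (R_1/R_2)²(T_1/T_2)⁴ = (5.02)²(0.1734)⁴ = 0.02277.
F_1/F_2 = (L_1/L_2)/(d_1/d_2)² = 0.02277/(0.667)² = 0.05118.

0.0512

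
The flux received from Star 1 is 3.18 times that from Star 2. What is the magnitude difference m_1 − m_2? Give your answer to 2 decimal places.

m_1 − m_2 = −2.5 log₁₀(F_1/F_2) = −2.5 log₁₀(3.18) = −2.5 × (0.502) = -1.256.

-1.26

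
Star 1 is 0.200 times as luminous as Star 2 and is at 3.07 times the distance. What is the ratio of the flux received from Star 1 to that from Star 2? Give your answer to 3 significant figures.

F = L/(4πd²), so F_1/F_2 = (L_1/L_2) / (d_1/d_2)²
= 0.200 / (3.07)² = 0.200 / 9.425 = 0.02122.

0.0212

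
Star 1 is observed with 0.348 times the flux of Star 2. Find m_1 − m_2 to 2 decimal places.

m_1 − m_2 = −2.5 log₁₀(F_1/F_2) = −2.5 log₁₀(0.348) = −2.5 × (-0.458) = 1.146.

1.15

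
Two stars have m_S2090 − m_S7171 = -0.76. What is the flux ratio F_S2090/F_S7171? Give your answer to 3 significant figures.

2.01

F_S2090/F_S7171 = 10^(−(m_S2090 − m_S7171)/2.5) = 10^(0.76/2.5) = 10^0.304 = 2.014.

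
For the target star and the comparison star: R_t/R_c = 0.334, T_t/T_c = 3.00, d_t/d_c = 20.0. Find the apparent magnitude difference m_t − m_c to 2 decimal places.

4.12

L_t/L_c = (0.334)²(3.00)⁴ = 9.036.
F_t/F_c = (L_t/L_c)/(d_t/d_c)² = 9.036/400.0 = 0.02259.
m_t − m_c = −2.5 log₁₀(0.02259) = 4.12.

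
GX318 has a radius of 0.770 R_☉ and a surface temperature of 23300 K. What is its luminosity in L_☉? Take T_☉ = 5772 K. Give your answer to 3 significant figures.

157 L_☉

L/L_☉ = (R/R_☉)² (T/T_☉)⁴ = (0.770)² × (23300/5772)⁴
       = 0.5929 × (4.037)⁴ = 0.5929 × 265.5 = 157.4.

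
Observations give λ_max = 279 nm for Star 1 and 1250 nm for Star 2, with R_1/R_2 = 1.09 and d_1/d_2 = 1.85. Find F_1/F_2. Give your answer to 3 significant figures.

140

Wien's law: T_1/T_2 = λ_2/λ_1 = 1250/279 = 4.480.
L_1/L_2 = (R_1/R_2)²(T_1/T_2)⁴ = (1.09)²(4.480)⁴ = 478.7.
F_1/F_2 = (L_1/L_2)/(d_1/d_2)² = 478.7/(1.85)² = 139.9.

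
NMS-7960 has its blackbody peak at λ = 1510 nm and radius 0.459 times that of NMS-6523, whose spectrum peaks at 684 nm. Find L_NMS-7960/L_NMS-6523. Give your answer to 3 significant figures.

Wien's law gives T ∝ 1/λ_max, so T_NMS-7960/T_NMS-6523 = λ_NMS-6523/λ_NMS-7960 = 684/1510 = 0.4530.
Then L ∝ R²T⁴ gives L_NMS-7960/L_NMS-6523 = (0.459)² × (0.4530)⁴ = 0.2107 × 0.04210 = 0.008870.

0.00887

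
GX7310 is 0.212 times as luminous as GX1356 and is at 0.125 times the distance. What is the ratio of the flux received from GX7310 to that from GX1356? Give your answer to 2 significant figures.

F = L/(4πd²), so F_GX7310/F_GX1356 = (L_GX7310/L_GX1356) / (d_GX7310/d_GX1356)²
= 0.212 / (0.125)² = 0.212 / 0.01562 = 13.57.

14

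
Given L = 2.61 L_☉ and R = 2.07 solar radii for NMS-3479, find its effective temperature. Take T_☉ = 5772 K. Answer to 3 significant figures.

5.10×10^3 K

T/T_☉ = (L/L_☉)^(1/4) / (R/R_☉)^(1/2)
T = 5772 × (2.61)^(1/4) / √(2.07) = 5772 × 1.271 / 1.439 = 5099 K.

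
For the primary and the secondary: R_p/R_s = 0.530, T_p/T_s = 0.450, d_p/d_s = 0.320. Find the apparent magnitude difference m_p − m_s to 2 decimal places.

2.37

L_p/L_s = (0.530)²(0.450)⁴ = 0.01152.
F_p/F_s = (L_p/L_s)/(d_p/d_s)² = 0.01152/0.1024 = 0.1125.
m_p − m_s = −2.5 log₁₀(0.1125) = 2.37.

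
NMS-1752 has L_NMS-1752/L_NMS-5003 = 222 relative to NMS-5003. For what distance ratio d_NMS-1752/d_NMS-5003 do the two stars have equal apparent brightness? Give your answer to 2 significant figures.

Equal flux requires L_NMS-1752/d_NMS-1752² = L_NMS-5003/d_NMS-5003², so d_NMS-1752/d_NMS-5003 = √(L_NMS-1752/L_NMS-5003)
= √(222) = 14.90.

15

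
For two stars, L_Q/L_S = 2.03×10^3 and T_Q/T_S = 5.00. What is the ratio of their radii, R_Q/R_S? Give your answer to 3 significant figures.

1.80

L ∝ R²T⁴ gives R ∝ √L / T², so
R_Q/R_S = √(2.03×10^3) / (5.00)² = 45.06 / 25.00 = 1.802.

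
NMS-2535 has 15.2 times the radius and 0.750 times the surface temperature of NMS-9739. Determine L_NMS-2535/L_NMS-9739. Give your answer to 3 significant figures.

73.1

From the Stefan–Boltzmann law, L ∝ R²T⁴, so
L_NMS-2535/L_NMS-9739 = (R_NMS-2535/R_NMS-9739)² (T_NMS-2535/T_NMS-9739)⁴ = (15.2)² × (0.750)⁴ = 231.0 × 0.3164 = 73.10.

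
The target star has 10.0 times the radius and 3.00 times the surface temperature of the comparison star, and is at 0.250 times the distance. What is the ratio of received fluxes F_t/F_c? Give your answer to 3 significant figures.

1.30×10^5

L_t/L_c = (R_t/R_c)²(T_t/T_c)⁴ = (10.0)² × (3.00)⁴ = 8100.
F_t/F_c = (L_t/L_c)/(d_t/d_c)² = 8100 / (0.250)² = 1.296×10^5.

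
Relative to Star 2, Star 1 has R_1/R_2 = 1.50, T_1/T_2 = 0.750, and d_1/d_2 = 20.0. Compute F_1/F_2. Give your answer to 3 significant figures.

0.00178

L_1/L_2 = (R_1/R_2)²(T_1/T_2)⁴ = (1.50)² × (0.750)⁴ = 0.7119.
F_1/F_2 = (L_1/L_2)/(d_1/d_2)² = 0.7119 / (20.0)² = 0.001780.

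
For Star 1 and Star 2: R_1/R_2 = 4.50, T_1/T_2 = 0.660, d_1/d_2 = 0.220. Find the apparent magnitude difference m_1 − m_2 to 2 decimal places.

-4.75

L_1/L_2 = (4.50)²(0.660)⁴ = 3.842.
F_1/F_2 = (L_1/L_2)/(d_1/d_2)² = 3.842/0.04840 = 79.39.
m_1 − m_2 = −2.5 log₁₀(79.39) = -4.75.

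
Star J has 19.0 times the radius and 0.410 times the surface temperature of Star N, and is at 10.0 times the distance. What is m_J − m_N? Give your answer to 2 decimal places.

L_J/L_N = (19.0)²(0.410)⁴ = 10.20.
F_J/F_N = (L_J/L_N)/(d_J/d_N)² = 10.20/100.0 = 0.1020.
m_J − m_N = −2.5 log₁₀(0.1020) = 2.48.

2.48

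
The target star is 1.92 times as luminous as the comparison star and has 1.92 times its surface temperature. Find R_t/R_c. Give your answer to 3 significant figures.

L ∝ R²T⁴ gives R ∝ √L / T², so
R_t/R_c = √(1.92) / (1.92)² = 1.386 / 3.686 = 0.3759.

0.376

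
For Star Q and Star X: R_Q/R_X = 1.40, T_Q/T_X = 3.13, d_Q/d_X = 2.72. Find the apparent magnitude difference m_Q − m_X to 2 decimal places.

-3.51

L_Q/L_X = (1.40)²(3.13)⁴ = 188.1.
F_Q/F_X = (L_Q/L_X)/(d_Q/d_X)² = 188.1/7.398 = 25.43.
m_Q − m_X = −2.5 log₁₀(25.43) = -3.51.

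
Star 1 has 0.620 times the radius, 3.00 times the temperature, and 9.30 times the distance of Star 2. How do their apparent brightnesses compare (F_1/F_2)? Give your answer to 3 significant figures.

L_1/L_2 = (R_1/R_2)²(T_1/T_2)⁴ = (0.620)² × (3.00)⁴ = 31.14.
F_1/F_2 = (L_1/L_2)/(d_1/d_2)² = 31.14 / (9.30)² = 0.3600.

0.360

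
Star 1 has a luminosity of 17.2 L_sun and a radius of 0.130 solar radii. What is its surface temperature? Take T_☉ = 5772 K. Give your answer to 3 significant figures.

T/T_☉ = (L/L_☉)^(1/4) / (R/R_☉)^(1/2)
T = 5772 × (17.2)^(1/4) / √(0.130) = 5772 × 2.036 / 0.3606 = 3.260×10^4 K.

3.26×10^4 K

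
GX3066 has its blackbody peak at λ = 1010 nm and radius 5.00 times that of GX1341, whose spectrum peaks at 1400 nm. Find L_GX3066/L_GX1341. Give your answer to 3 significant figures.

Wien's law gives T ∝ 1/λ_max, so T_GX3066/T_GX1341 = λ_GX1341/λ_GX3066 = 1400/1010 = 1.386.
Then L ∝ R²T⁴ gives L_GX3066/L_GX1341 = (5.00)² × (1.386)⁴ = 25.00 × 3.692 = 92.29.

92.3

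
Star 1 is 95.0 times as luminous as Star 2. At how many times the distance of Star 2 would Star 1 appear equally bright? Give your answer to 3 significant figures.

9.75

Equal flux requires L_1/d_1² = L_2/d_2², so d_1/d_2 = √(L_1/L_2)
= √(95.0) = 9.747.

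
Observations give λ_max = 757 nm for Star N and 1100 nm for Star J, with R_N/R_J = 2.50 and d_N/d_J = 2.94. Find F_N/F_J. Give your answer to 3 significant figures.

3.22

Wien's law: T_N/T_J = λ_J/λ_N = 1100/757 = 1.453.
L_N/L_J = (R_N/R_J)²(T_N/T_J)⁴ = (2.50)²(1.453)⁴ = 27.87.
F_N/F_J = (L_N/L_J)/(d_N/d_J)² = 27.87/(2.94)² = 3.224.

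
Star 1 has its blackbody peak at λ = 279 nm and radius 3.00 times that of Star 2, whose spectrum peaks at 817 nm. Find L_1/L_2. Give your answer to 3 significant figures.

Wien's law gives T ∝ 1/λ_max, so T_1/T_2 = λ_2/λ_1 = 817/279 = 2.928.
Then L ∝ R²T⁴ gives L_1/L_2 = (3.00)² × (2.928)⁴ = 9.000 × 73.53 = 661.8.

662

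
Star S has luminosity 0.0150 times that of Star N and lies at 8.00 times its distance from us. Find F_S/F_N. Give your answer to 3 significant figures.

F = L/(4πd²), so F_S/F_N = (L_S/L_N) / (d_S/d_N)²
= 0.0150 / (8.00)² = 0.0150 / 64.00 = 2.344×10^-4.

2.34×10^-4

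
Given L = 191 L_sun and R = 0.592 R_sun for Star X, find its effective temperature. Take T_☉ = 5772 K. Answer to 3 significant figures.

T/T_☉ = (L/L_☉)^(1/4) / (R/R_☉)^(1/2)
T = 5772 × (191)^(1/4) / √(0.592) = 5772 × 3.718 / 0.7694 = 2.789×10^4 K.

2.79×10^4 K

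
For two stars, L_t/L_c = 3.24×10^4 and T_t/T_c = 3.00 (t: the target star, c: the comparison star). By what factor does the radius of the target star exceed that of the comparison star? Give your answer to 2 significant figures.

L ∝ R²T⁴ gives R ∝ √L / T², so
R_t/R_c = √(3.24×10^4) / (3.00)² = 180.0 / 9.000 = 20.00.

20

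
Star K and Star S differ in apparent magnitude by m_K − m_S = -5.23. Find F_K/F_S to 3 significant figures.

124

F_K/F_S = 10^(−(m_K − m_S)/2.5) = 10^(5.23/2.5) = 10^2.092 = 123.6.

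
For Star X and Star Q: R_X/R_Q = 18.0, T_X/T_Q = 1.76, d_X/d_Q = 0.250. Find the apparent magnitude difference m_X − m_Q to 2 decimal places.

-11.74

L_X/L_Q = (18.0)²(1.76)⁴ = 3109.
F_X/F_Q = (L_X/L_Q)/(d_X/d_Q)² = 3109/0.06250 = 4.974×10^4.
m_X − m_Q = −2.5 log₁₀(4.974×10^4) = -11.74.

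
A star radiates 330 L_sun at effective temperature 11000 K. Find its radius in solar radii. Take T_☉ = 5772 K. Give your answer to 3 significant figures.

R/R_☉ = √(L/L_☉) / (T/T_☉)² = √(330) / (1.906)²
       = 18.17 / 3.632 = 5.002.

5.00 solar radii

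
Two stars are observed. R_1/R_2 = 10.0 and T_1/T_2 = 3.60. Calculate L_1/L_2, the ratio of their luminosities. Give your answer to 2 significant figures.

From the Stefan–Boltzmann law, L ∝ R²T⁴, so
L_1/L_2 = (R_1/R_2)² (T_1/T_2)⁴ = (10.0)² × (3.60)⁴ = 100.0 × 168.0 = 1.680×10^4.

1.7×10^4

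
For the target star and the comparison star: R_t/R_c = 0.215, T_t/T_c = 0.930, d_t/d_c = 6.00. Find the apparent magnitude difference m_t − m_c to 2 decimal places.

7.54

L_t/L_c = (0.215)²(0.930)⁴ = 0.03458.
F_t/F_c = (L_t/L_c)/(d_t/d_c)² = 0.03458/36.00 = 9.605×10^-4.
m_t − m_c = −2.5 log₁₀(9.605×10^-4) = 7.54.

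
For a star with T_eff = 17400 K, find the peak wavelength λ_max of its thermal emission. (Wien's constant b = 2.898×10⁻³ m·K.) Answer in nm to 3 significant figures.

λ_max = b/T = 2.898×10⁻³ / 17400 = 1.67×10^-7 m = 166.6 nm.

167 nm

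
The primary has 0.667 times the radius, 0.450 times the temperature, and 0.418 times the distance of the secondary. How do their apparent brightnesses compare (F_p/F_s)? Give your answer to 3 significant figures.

L_p/L_s = (R_p/R_s)²(T_p/T_s)⁴ = (0.667)² × (0.450)⁴ = 0.01824.
F_p/F_s = (L_p/L_s)/(d_p/d_s)² = 0.01824 / (0.418)² = 0.1044.

0.104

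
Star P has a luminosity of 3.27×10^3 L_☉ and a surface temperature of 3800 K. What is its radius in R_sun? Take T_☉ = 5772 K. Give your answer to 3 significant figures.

R/R_☉ = √(L/L_☉) / (T/T_☉)² = √(3.27×10^3) / (0.6584)²
       = 57.18 / 0.4334 = 131.9.

132 R_sun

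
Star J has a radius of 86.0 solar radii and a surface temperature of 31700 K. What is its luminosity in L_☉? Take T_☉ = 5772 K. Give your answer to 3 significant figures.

6.73×10^6 L_☉

L/L_☉ = (R/R_☉)² (T/T_☉)⁴ = (86.0)² × (31700/5772)⁴
       = 7396 × (5.492)⁴ = 7396 × 909.8 = 6.729×10^6.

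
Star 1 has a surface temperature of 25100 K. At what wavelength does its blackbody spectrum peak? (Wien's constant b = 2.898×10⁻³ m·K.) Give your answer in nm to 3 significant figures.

λ_max = b/T = 2.898×10⁻³ / 25100 = 1.15×10^-7 m = 115.5 nm.

115 nm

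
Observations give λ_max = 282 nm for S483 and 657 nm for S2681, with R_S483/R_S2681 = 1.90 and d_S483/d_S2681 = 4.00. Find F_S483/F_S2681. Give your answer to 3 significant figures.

6.65

Wien's law: T_S483/T_S2681 = λ_S2681/λ_S483 = 657/282 = 2.330.
L_S483/L_S2681 = (R_S483/R_S2681)²(T_S483/T_S2681)⁴ = (1.90)²(2.330)⁴ = 106.4.
F_S483/F_S2681 = (L_S483/L_S2681)/(d_S483/d_S2681)² = 106.4/(4.00)² = 6.647.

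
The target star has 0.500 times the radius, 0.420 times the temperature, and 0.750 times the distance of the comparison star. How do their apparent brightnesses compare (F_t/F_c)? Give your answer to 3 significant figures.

0.0138

L_t/L_c = (R_t/R_c)²(T_t/T_c)⁴ = (0.500)² × (0.420)⁴ = 0.007779.
F_t/F_c = (L_t/L_c)/(d_t/d_c)² = 0.007779 / (0.750)² = 0.01383.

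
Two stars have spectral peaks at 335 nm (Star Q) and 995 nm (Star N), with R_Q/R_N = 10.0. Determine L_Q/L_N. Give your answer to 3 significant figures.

7.78×10^3

Wien's law gives T ∝ 1/λ_max, so T_Q/T_N = λ_N/λ_Q = 995/335 = 2.970.
Then L ∝ R²T⁴ gives L_Q/L_N = (10.0)² × (2.970)⁴ = 100.0 × 77.82 = 7782.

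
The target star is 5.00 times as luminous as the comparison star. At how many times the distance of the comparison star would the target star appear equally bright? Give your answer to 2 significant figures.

Equal flux requires L_t/d_t² = L_c/d_c², so d_t/d_c = √(L_t/L_c)
= √(5.00) = 2.236.

2.2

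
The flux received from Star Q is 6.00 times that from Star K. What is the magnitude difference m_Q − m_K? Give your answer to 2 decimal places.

m_Q − m_K = −2.5 log₁₀(F_Q/F_K) = −2.5 log₁₀(6.00) = −2.5 × (0.778) = -1.945.

-1.95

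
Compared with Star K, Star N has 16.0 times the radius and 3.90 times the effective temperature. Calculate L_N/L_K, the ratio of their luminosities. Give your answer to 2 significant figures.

From the Stefan–Boltzmann law, L ∝ R²T⁴, so
L_N/L_K = (R_N/R_K)² (T_N/T_K)⁴ = (16.0)² × (3.90)⁴ = 256.0 × 231.3 = 5.922×10^4.

5.9×10^4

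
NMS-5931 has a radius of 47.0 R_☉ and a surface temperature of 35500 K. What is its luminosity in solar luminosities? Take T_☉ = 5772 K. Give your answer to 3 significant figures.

L/L_☉ = (R/R_☉)² (T/T_☉)⁴ = (47.0)² × (35500/5772)⁴
       = 2209 × (6.150)⁴ = 2209 × 1431 = 3.161×10^6.

3.16×10^6 solar luminosities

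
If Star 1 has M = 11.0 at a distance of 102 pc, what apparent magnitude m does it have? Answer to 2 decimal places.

m = M + 5 log₁₀(d/10 pc) = 11.0 + 5 log₁₀(102/10)
  = 11.0 + 5 × 1.009 = 11.0 + 5.04 = 16.04.

16.04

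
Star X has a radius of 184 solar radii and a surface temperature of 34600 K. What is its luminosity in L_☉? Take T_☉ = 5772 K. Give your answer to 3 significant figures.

4.37×10^7 L_☉

L/L_☉ = (R/R_☉)² (T/T_☉)⁴ = (184)² × (34600/5772)⁴
       = 3.386×10^4 × (5.994)⁴ = 3.386×10^4 × 1291 = 4.372×10^7.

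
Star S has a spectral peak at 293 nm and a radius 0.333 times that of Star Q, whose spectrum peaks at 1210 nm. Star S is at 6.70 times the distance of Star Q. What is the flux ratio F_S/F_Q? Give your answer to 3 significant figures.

Wien's law: T_S/T_Q = λ_Q/λ_S = 1210/293 = 4.130.
L_S/L_Q = (R_S/R_Q)²(T_S/T_Q)⁴ = (0.333)²(4.130)⁴ = 32.25.
F_S/F_Q = (L_S/L_Q)/(d_S/d_Q)² = 32.25/(6.70)² = 0.7185.

0.718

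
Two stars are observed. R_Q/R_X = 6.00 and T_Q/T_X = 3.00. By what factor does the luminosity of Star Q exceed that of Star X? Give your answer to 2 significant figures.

From the Stefan–Boltzmann law, L ∝ R²T⁴, so
L_Q/L_X = (R_Q/R_X)² (T_Q/T_X)⁴ = (6.00)² × (3.00)⁴ = 36.00 × 81.00 = 2916.

2.9×10^3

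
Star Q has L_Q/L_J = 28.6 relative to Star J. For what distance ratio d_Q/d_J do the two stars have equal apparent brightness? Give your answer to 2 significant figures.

5.3

Equal flux requires L_Q/d_Q² = L_J/d_J², so d_Q/d_J = √(L_Q/L_J)
= √(28.6) = 5.348.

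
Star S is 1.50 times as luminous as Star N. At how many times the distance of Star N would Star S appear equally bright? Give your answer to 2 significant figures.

Equal flux requires L_S/d_S² = L_N/d_N², so d_S/d_N = √(L_S/L_N)
= √(1.50) = 1.225.

1.2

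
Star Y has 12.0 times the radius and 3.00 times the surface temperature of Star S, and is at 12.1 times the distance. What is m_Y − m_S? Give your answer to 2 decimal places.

-4.75

L_Y/L_S = (12.0)²(3.00)⁴ = 1.166×10^4.
F_Y/F_S = (L_Y/L_S)/(d_Y/d_S)² = 1.166×10^4/146.4 = 79.67.
m_Y − m_S = −2.5 log₁₀(79.67) = -4.75.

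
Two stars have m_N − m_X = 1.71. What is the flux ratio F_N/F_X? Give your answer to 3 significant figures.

0.207

F_N/F_X = 10^(−(m_N − m_X)/2.5) = 10^(-1.71/2.5) = 10^-0.684 = 0.2070.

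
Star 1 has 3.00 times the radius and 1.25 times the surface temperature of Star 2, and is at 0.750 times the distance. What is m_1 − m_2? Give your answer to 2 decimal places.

L_1/L_2 = (3.00)²(1.25)⁴ = 21.97.
F_1/F_2 = (L_1/L_2)/(d_1/d_2)² = 21.97/0.5625 = 39.06.
m_1 − m_2 = −2.5 log₁₀(39.06) = -3.98.

-3.98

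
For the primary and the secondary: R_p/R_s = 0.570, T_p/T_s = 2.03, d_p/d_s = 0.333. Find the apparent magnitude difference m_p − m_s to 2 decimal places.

-4.24

L_p/L_s = (0.570)²(2.03)⁴ = 5.517.
F_p/F_s = (L_p/L_s)/(d_p/d_s)² = 5.517/0.1109 = 49.76.
m_p − m_s = −2.5 log₁₀(49.76) = -4.24.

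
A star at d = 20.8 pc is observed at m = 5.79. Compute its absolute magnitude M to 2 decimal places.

4.20

M = m − 5 log₁₀(d/10 pc) = 5.79 − 5 log₁₀(20.8/10)
  = 5.79 − 5 × 0.318 = 5.79 − 1.59 = 4.20.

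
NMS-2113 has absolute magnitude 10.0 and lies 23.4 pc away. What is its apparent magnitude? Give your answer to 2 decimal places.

11.85

m = M + 5 log₁₀(d/10 pc) = 10.0 + 5 log₁₀(23.4/10)
  = 10.0 + 5 × 0.369 = 10.0 + 1.85 = 11.85.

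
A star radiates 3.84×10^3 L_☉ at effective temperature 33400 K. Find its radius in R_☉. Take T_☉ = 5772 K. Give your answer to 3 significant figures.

1.85 R_☉

R/R_☉ = √(L/L_☉) / (T/T_☉)² = √(3.84×10^3) / (5.787)²
       = 61.97 / 33.48 = 1.851.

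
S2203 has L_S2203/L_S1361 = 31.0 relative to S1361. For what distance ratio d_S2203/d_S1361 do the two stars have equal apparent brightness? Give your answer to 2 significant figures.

Equal flux requires L_S2203/d_S2203² = L_S1361/d_S1361², so d_S2203/d_S1361 = √(L_S2203/L_S1361)
= √(31.0) = 5.568.

5.6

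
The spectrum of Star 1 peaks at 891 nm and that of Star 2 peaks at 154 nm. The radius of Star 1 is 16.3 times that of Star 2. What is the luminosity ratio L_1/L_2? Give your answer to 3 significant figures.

Wien's law gives T ∝ 1/λ_max, so T_1/T_2 = λ_2/λ_1 = 154/891 = 0.1728.
Then L ∝ R²T⁴ gives L_1/L_2 = (16.3)² × (0.1728)⁴ = 265.7 × 8.924×10^-4 = 0.2371.

0.237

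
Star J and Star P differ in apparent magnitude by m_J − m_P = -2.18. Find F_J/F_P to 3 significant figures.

F_J/F_P = 10^(−(m_J − m_P)/2.5) = 10^(2.18/2.5) = 10^0.872 = 7.447.

7.45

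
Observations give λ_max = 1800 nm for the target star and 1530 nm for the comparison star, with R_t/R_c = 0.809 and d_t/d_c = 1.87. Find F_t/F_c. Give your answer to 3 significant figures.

0.0977

Wien's law: T_t/T_c = λ_c/λ_t = 1530/1800 = 0.8500.
L_t/L_c = (R_t/R_c)²(T_t/T_c)⁴ = (0.809)²(0.8500)⁴ = 0.3416.
F_t/F_c = (L_t/L_c)/(d_t/d_c)² = 0.3416/(1.87)² = 0.09770.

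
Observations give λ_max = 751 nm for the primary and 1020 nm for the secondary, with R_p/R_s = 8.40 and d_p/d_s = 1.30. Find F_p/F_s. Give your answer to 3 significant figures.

Wien's law: T_p/T_s = λ_s/λ_p = 1020/751 = 1.358.
L_p/L_s = (R_p/R_s)²(T_p/T_s)⁴ = (8.40)²(1.358)⁴ = 240.1.
F_p/F_s = (L_p/L_s)/(d_p/d_s)² = 240.1/(1.30)² = 142.1.

142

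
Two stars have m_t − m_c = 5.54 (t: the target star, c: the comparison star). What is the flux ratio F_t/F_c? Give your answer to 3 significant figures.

F_t/F_c = 10^(−(m_t − m_c)/2.5) = 10^(-5.54/2.5) = 10^-2.216 = 0.006081.

0.00608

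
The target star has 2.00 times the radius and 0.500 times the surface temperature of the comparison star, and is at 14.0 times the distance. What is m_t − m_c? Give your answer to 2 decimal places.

7.24

L_t/L_c = (2.00)²(0.500)⁴ = 0.2500.
F_t/F_c = (L_t/L_c)/(d_t/d_c)² = 0.2500/196.0 = 0.001276.
m_t − m_c = −2.5 log₁₀(0.001276) = 7.24.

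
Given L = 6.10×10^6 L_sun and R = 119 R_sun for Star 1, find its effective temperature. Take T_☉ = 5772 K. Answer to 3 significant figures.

2.63×10^4 K

T/T_☉ = (L/L_☉)^(1/4) / (R/R_☉)^(1/2)
T = 5772 × (6.10×10^6)^(1/4) / √(119) = 5772 × 49.70 / 10.91 = 2.630×10^4 K.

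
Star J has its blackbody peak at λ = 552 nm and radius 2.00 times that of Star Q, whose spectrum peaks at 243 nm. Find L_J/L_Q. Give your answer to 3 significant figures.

Wien's law gives T ∝ 1/λ_max, so T_J/T_Q = λ_Q/λ_J = 243/552 = 0.4402.
Then L ∝ R²T⁴ gives L_J/L_Q = (2.00)² × (0.4402)⁴ = 4.000 × 0.03756 = 0.1502.

0.150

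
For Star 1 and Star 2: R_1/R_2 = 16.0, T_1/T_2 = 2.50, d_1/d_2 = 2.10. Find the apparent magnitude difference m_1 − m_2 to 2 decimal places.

-8.39

L_1/L_2 = (16.0)²(2.50)⁴ = 1.000×10^4.
F_1/F_2 = (L_1/L_2)/(d_1/d_2)² = 1.000×10^4/4.410 = 2268.
m_1 − m_2 = −2.5 log₁₀(2268) = -8.39.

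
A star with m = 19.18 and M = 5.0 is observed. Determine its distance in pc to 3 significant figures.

m − M = 5 log₁₀(d/10 pc)
19.18 − (5.0) = 14.18 = 5 log₁₀(d/10)
d = 10 × 10^(14.18/5) = 10 × 10^2.836 = 6855 pc.

6.85×10^3 pc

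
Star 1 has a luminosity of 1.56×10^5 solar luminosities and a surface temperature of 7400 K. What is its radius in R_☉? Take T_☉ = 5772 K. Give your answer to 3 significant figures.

240 R_☉

R/R_☉ = √(L/L_☉) / (T/T_☉)² = √(1.56×10^5) / (1.282)²
       = 395.0 / 1.644 = 240.3.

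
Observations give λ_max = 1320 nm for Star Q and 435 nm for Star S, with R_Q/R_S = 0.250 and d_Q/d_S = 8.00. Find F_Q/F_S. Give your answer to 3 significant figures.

1.15×10^-5

Wien's law: T_Q/T_S = λ_S/λ_Q = 435/1320 = 0.3295.
L_Q/L_S = (R_Q/R_S)²(T_Q/T_S)⁴ = (0.250)²(0.3295)⁴ = 7.371×10^-4.
F_Q/F_S = (L_Q/L_S)/(d_Q/d_S)² = 7.371×10^-4/(8.00)² = 1.152×10^-5.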